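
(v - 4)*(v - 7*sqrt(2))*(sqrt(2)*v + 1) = sqrt(2)*v^3 - 13*v^2 - 4*sqrt(2)*v^2 - 7*sqrt(2)*v + 52*v + 28*sqrt(2)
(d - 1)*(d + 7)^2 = d^3 + 13*d^2 + 35*d - 49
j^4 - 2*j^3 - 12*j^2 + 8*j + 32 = (j - 4)*(j - 2)*(j + 2)^2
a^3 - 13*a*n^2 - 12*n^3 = (a - 4*n)*(a + n)*(a + 3*n)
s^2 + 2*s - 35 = (s - 5)*(s + 7)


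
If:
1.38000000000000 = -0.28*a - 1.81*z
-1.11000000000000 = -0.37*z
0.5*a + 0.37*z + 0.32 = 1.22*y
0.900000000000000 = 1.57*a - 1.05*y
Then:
No Solution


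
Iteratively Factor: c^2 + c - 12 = (c + 4)*(c - 3)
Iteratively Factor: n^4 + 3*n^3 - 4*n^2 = (n - 1)*(n^3 + 4*n^2) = n*(n - 1)*(n^2 + 4*n) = n*(n - 1)*(n + 4)*(n)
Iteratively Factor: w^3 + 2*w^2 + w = (w + 1)*(w^2 + w) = w*(w + 1)*(w + 1)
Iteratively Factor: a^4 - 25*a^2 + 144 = (a - 4)*(a^3 + 4*a^2 - 9*a - 36) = (a - 4)*(a + 4)*(a^2 - 9) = (a - 4)*(a - 3)*(a + 4)*(a + 3)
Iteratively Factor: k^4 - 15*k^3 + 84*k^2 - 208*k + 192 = (k - 4)*(k^3 - 11*k^2 + 40*k - 48) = (k - 4)*(k - 3)*(k^2 - 8*k + 16) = (k - 4)^2*(k - 3)*(k - 4)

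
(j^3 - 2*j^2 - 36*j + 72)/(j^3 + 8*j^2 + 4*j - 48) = (j - 6)/(j + 4)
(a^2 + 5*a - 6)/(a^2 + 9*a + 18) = (a - 1)/(a + 3)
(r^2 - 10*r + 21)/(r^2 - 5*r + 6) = (r - 7)/(r - 2)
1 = 1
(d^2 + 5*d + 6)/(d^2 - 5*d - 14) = (d + 3)/(d - 7)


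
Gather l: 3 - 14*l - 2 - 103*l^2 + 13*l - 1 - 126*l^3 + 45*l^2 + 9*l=-126*l^3 - 58*l^2 + 8*l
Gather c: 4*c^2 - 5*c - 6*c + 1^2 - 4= 4*c^2 - 11*c - 3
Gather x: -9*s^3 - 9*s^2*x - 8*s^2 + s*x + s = -9*s^3 - 8*s^2 + s + x*(-9*s^2 + s)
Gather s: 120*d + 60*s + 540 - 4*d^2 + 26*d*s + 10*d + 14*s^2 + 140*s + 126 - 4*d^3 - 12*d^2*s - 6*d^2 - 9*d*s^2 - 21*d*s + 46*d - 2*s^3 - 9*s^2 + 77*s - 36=-4*d^3 - 10*d^2 + 176*d - 2*s^3 + s^2*(5 - 9*d) + s*(-12*d^2 + 5*d + 277) + 630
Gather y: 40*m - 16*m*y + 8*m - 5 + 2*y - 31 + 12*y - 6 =48*m + y*(14 - 16*m) - 42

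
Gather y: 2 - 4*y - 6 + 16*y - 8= 12*y - 12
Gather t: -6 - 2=-8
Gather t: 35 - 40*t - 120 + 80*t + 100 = 40*t + 15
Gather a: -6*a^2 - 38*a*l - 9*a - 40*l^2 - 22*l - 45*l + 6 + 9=-6*a^2 + a*(-38*l - 9) - 40*l^2 - 67*l + 15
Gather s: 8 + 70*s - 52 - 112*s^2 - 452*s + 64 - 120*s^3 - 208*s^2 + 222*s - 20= -120*s^3 - 320*s^2 - 160*s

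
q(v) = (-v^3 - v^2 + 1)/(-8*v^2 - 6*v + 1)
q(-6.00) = -0.72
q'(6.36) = 0.13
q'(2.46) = 0.14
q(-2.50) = -0.31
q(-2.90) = -0.35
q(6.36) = 0.82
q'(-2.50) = 0.10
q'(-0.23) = 0.74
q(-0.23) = 0.49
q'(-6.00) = 0.12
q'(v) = (16*v + 6)*(-v^3 - v^2 + 1)/(-8*v^2 - 6*v + 1)^2 + (-3*v^2 - 2*v)/(-8*v^2 - 6*v + 1)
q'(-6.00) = 0.12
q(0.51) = -0.15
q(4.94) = 0.64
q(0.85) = 0.03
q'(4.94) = 0.13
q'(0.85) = 0.32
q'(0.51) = 0.94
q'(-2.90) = 0.11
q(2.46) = 0.32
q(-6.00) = -0.72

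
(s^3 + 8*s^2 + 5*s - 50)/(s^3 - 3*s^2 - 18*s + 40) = (s^2 + 10*s + 25)/(s^2 - s - 20)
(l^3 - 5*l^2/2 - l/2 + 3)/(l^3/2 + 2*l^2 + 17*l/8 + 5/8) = 4*(2*l^2 - 7*l + 6)/(4*l^2 + 12*l + 5)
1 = 1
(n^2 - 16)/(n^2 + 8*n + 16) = (n - 4)/(n + 4)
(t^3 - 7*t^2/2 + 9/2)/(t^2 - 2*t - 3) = t - 3/2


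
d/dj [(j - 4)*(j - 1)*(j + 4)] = 3*j^2 - 2*j - 16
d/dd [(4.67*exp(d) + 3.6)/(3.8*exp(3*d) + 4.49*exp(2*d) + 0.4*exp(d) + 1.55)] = (-35.492*exp(3*d) - 62.0083*exp(2*d) - 32.328*exp(d) + 5.7985)*exp(d)/(14.44*exp(6*d) + 34.124*exp(5*d) + 23.2001*exp(4*d) + 15.372*exp(3*d) + 14.079*exp(2*d) + 1.24*exp(d) + 2.4025)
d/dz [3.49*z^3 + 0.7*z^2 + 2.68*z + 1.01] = 10.47*z^2 + 1.4*z + 2.68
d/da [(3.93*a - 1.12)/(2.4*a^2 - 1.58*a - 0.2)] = (-9.432*a^2 + 5.376*a - 2.5556)/(5.76*a^4 - 7.584*a^3 + 1.5364*a^2 + 0.632*a + 0.04)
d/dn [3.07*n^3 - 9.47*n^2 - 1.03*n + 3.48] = 9.21*n^2 - 18.94*n - 1.03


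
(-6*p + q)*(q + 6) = -6*p*q - 36*p + q^2 + 6*q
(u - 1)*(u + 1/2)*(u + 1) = u^3 + u^2/2 - u - 1/2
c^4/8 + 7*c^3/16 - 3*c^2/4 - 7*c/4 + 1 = (c/4 + 1)*(c/2 + 1)*(c - 2)*(c - 1/2)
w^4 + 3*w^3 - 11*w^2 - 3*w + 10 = (w - 2)*(w - 1)*(w + 1)*(w + 5)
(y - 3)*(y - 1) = y^2 - 4*y + 3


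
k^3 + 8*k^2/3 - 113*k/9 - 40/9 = (k - 8/3)*(k + 1/3)*(k + 5)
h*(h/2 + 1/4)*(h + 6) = h^3/2 + 13*h^2/4 + 3*h/2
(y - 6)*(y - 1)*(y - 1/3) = y^3 - 22*y^2/3 + 25*y/3 - 2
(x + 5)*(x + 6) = x^2 + 11*x + 30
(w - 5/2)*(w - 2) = w^2 - 9*w/2 + 5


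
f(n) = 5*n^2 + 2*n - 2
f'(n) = 10*n + 2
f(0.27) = -1.10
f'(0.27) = 4.70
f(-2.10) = 15.85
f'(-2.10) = -19.00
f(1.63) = 14.54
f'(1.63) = 18.30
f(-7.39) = 256.28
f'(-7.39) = -71.90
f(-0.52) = -1.69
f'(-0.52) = -3.20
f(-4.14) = 75.42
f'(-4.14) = -39.40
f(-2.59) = 26.36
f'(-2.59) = -23.90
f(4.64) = 114.93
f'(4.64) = 48.40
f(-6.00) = 166.00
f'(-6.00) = -58.00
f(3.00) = 49.00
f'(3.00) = 32.00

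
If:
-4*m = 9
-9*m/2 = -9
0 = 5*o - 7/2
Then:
No Solution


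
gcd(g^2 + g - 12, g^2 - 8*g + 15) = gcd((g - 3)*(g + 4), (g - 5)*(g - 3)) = g - 3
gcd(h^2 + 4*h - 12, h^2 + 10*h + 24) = h + 6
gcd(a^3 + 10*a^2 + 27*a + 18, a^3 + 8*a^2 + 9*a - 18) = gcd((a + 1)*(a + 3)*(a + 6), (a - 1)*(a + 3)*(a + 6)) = a^2 + 9*a + 18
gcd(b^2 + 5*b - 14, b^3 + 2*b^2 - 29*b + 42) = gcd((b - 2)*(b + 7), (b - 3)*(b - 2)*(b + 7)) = b^2 + 5*b - 14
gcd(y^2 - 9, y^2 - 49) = 1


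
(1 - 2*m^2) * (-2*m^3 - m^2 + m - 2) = 4*m^5 + 2*m^4 - 4*m^3 + 3*m^2 + m - 2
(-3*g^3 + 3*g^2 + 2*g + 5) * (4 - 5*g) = 15*g^4 - 27*g^3 + 2*g^2 - 17*g + 20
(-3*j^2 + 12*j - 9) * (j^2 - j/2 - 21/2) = -3*j^4 + 27*j^3/2 + 33*j^2/2 - 243*j/2 + 189/2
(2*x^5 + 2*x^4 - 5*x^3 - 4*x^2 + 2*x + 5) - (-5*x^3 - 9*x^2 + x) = 2*x^5 + 2*x^4 + 5*x^2 + x + 5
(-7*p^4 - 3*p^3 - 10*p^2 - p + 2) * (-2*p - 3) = 14*p^5 + 27*p^4 + 29*p^3 + 32*p^2 - p - 6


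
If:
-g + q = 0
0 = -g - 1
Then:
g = -1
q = -1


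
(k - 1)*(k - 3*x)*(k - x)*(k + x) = k^4 - 3*k^3*x - k^3 - k^2*x^2 + 3*k^2*x + 3*k*x^3 + k*x^2 - 3*x^3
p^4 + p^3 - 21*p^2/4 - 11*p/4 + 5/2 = (p - 2)*(p - 1/2)*(p + 1)*(p + 5/2)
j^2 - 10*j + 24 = (j - 6)*(j - 4)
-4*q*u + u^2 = u*(-4*q + u)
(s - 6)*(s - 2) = s^2 - 8*s + 12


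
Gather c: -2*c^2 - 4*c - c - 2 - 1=-2*c^2 - 5*c - 3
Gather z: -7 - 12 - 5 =-24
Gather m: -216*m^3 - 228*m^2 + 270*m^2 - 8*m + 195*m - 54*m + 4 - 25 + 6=-216*m^3 + 42*m^2 + 133*m - 15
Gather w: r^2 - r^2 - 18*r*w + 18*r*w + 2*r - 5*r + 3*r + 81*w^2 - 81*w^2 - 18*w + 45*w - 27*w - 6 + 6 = 0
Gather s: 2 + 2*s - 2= 2*s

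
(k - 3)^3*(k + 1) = k^4 - 8*k^3 + 18*k^2 - 27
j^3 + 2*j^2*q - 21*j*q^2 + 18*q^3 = (j - 3*q)*(j - q)*(j + 6*q)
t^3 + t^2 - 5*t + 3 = (t - 1)^2*(t + 3)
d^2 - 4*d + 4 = (d - 2)^2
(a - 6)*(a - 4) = a^2 - 10*a + 24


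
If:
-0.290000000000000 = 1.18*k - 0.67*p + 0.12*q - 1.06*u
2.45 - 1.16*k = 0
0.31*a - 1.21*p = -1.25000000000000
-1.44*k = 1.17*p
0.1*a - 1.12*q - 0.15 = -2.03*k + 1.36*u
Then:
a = -14.18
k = 2.11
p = -2.60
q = -2.42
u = 3.99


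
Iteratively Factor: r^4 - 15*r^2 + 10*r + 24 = (r + 1)*(r^3 - r^2 - 14*r + 24) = (r - 3)*(r + 1)*(r^2 + 2*r - 8) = (r - 3)*(r + 1)*(r + 4)*(r - 2)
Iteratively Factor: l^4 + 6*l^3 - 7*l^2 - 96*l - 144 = (l + 3)*(l^3 + 3*l^2 - 16*l - 48) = (l - 4)*(l + 3)*(l^2 + 7*l + 12) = (l - 4)*(l + 3)*(l + 4)*(l + 3)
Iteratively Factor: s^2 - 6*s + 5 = (s - 5)*(s - 1)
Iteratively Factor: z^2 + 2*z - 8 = (z + 4)*(z - 2)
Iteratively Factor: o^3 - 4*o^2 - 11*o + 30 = (o + 3)*(o^2 - 7*o + 10) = (o - 5)*(o + 3)*(o - 2)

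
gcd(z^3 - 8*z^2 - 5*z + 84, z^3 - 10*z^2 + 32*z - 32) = z - 4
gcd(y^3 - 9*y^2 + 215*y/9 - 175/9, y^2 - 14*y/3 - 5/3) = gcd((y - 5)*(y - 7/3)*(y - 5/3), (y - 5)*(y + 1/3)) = y - 5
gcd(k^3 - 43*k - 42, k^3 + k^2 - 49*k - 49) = k^2 - 6*k - 7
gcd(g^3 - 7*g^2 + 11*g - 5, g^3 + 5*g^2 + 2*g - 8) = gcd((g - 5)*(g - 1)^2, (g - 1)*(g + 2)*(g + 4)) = g - 1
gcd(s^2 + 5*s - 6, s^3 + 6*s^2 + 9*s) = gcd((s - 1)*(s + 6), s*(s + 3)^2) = 1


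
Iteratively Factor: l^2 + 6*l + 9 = (l + 3)*(l + 3)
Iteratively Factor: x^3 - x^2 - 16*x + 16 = (x + 4)*(x^2 - 5*x + 4) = (x - 1)*(x + 4)*(x - 4)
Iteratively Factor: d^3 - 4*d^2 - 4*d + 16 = (d - 2)*(d^2 - 2*d - 8) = (d - 2)*(d + 2)*(d - 4)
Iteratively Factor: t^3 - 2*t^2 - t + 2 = (t + 1)*(t^2 - 3*t + 2) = (t - 2)*(t + 1)*(t - 1)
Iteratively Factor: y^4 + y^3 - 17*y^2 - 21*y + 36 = (y + 3)*(y^3 - 2*y^2 - 11*y + 12) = (y - 4)*(y + 3)*(y^2 + 2*y - 3) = (y - 4)*(y - 1)*(y + 3)*(y + 3)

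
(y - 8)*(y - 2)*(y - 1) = y^3 - 11*y^2 + 26*y - 16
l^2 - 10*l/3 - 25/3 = (l - 5)*(l + 5/3)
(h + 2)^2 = h^2 + 4*h + 4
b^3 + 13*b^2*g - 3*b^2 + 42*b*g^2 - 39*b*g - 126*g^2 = (b - 3)*(b + 6*g)*(b + 7*g)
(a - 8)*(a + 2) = a^2 - 6*a - 16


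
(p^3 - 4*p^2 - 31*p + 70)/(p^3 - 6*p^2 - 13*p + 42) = (p + 5)/(p + 3)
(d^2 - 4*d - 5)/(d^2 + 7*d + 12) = (d^2 - 4*d - 5)/(d^2 + 7*d + 12)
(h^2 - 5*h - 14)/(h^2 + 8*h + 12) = (h - 7)/(h + 6)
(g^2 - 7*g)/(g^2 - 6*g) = (g - 7)/(g - 6)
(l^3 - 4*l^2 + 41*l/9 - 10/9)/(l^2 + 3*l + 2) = (9*l^3 - 36*l^2 + 41*l - 10)/(9*(l^2 + 3*l + 2))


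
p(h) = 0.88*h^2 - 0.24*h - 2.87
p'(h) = 1.76*h - 0.24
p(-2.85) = 4.96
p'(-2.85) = -5.26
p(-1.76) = 0.28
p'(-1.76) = -3.34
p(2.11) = 0.54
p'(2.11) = 3.47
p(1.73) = -0.65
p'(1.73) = 2.80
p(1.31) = -1.67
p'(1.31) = 2.07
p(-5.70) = 27.09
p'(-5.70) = -10.27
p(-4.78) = 18.38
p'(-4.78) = -8.65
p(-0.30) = -2.72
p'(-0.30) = -0.77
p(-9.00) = 70.57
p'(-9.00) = -16.08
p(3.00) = 4.33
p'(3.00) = 5.04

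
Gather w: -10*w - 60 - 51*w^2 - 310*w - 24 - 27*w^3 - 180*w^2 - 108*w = -27*w^3 - 231*w^2 - 428*w - 84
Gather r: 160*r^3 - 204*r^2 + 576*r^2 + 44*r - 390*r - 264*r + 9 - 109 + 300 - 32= 160*r^3 + 372*r^2 - 610*r + 168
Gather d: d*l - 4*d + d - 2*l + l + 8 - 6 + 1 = d*(l - 3) - l + 3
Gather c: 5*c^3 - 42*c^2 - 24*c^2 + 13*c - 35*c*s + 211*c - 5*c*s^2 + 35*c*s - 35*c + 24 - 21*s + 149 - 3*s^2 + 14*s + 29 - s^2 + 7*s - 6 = 5*c^3 - 66*c^2 + c*(189 - 5*s^2) - 4*s^2 + 196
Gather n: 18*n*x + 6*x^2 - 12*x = 18*n*x + 6*x^2 - 12*x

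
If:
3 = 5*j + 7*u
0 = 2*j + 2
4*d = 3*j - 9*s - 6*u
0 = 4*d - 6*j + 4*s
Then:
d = -51/70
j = -1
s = -27/35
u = 8/7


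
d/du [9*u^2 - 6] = 18*u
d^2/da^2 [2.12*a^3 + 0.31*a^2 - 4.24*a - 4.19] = 12.72*a + 0.62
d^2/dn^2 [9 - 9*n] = 0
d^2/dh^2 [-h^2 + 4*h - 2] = -2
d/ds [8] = 0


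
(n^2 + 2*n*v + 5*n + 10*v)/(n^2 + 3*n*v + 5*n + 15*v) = (n + 2*v)/(n + 3*v)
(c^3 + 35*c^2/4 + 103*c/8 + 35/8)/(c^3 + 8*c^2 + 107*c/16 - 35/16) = 2*(2*c + 1)/(4*c - 1)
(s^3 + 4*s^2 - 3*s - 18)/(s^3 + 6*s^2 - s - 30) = (s + 3)/(s + 5)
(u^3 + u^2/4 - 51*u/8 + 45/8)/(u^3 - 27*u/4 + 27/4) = (4*u - 5)/(2*(2*u - 3))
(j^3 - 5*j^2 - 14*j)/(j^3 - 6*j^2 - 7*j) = (j + 2)/(j + 1)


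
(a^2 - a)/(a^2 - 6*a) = (a - 1)/(a - 6)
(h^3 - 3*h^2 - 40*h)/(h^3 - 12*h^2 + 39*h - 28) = h*(h^2 - 3*h - 40)/(h^3 - 12*h^2 + 39*h - 28)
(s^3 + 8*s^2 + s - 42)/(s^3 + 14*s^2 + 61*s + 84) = (s - 2)/(s + 4)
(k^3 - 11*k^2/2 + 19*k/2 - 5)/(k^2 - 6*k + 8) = (2*k^2 - 7*k + 5)/(2*(k - 4))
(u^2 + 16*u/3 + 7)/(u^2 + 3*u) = (u + 7/3)/u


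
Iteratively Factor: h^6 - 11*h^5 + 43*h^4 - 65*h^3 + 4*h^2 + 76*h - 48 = (h - 3)*(h^5 - 8*h^4 + 19*h^3 - 8*h^2 - 20*h + 16) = (h - 4)*(h - 3)*(h^4 - 4*h^3 + 3*h^2 + 4*h - 4) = (h - 4)*(h - 3)*(h - 1)*(h^3 - 3*h^2 + 4) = (h - 4)*(h - 3)*(h - 1)*(h + 1)*(h^2 - 4*h + 4) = (h - 4)*(h - 3)*(h - 2)*(h - 1)*(h + 1)*(h - 2)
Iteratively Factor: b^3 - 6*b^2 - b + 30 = (b - 5)*(b^2 - b - 6) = (b - 5)*(b - 3)*(b + 2)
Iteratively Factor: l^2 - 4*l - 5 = (l + 1)*(l - 5)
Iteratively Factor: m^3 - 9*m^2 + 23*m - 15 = (m - 3)*(m^2 - 6*m + 5) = (m - 5)*(m - 3)*(m - 1)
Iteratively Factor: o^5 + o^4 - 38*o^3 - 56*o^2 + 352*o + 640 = (o - 5)*(o^4 + 6*o^3 - 8*o^2 - 96*o - 128) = (o - 5)*(o + 4)*(o^3 + 2*o^2 - 16*o - 32) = (o - 5)*(o - 4)*(o + 4)*(o^2 + 6*o + 8) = (o - 5)*(o - 4)*(o + 2)*(o + 4)*(o + 4)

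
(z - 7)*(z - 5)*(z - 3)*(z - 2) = z^4 - 17*z^3 + 101*z^2 - 247*z + 210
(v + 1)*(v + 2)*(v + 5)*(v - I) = v^4 + 8*v^3 - I*v^3 + 17*v^2 - 8*I*v^2 + 10*v - 17*I*v - 10*I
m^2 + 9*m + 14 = (m + 2)*(m + 7)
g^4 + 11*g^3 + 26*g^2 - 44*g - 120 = (g - 2)*(g + 2)*(g + 5)*(g + 6)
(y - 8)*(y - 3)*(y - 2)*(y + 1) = y^4 - 12*y^3 + 33*y^2 - 2*y - 48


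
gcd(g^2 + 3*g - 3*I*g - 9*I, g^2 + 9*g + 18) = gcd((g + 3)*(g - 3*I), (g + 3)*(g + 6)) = g + 3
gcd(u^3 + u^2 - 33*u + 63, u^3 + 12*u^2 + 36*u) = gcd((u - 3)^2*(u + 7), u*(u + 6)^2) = 1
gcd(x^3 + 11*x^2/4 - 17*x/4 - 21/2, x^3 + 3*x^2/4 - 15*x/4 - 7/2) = x^2 - x/4 - 7/2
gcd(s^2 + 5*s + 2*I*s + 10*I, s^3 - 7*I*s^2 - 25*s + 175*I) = s + 5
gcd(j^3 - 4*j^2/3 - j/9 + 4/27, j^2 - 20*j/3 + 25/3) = 1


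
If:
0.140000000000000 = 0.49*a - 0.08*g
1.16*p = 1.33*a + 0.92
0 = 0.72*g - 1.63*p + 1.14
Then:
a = 0.56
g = 1.66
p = 1.43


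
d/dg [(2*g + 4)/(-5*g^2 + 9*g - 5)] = 2*(5*g^2 + 20*g - 23)/(25*g^4 - 90*g^3 + 131*g^2 - 90*g + 25)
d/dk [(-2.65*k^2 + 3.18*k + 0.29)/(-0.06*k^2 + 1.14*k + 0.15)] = (-2.8302*k^2 - 0.7602*k + 0.1464)/(0.0036*k^4 - 0.1368*k^3 + 1.2816*k^2 + 0.342*k + 0.0225)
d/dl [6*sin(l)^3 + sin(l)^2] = 2*(9*sin(l) + 1)*sin(l)*cos(l)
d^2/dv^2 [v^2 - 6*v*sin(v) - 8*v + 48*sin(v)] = 6*v*sin(v) - 48*sin(v) - 12*cos(v) + 2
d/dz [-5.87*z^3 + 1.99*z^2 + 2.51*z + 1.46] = -17.61*z^2 + 3.98*z + 2.51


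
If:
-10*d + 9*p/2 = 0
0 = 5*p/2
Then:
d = 0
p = 0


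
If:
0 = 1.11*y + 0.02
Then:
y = -0.02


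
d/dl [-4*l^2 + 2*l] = 2 - 8*l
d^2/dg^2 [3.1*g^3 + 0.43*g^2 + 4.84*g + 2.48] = 18.6*g + 0.86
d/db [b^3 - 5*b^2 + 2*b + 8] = 3*b^2 - 10*b + 2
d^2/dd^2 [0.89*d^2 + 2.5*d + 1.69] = 1.78000000000000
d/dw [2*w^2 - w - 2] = 4*w - 1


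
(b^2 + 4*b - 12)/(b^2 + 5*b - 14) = (b + 6)/(b + 7)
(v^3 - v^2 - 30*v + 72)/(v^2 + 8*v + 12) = (v^2 - 7*v + 12)/(v + 2)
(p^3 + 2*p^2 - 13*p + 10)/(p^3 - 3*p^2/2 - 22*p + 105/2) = 2*(p^2 - 3*p + 2)/(2*p^2 - 13*p + 21)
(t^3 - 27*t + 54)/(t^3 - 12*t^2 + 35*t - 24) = (t^2 + 3*t - 18)/(t^2 - 9*t + 8)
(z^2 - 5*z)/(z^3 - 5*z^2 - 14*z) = (5 - z)/(-z^2 + 5*z + 14)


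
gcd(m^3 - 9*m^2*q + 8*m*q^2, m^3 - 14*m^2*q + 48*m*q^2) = -m^2 + 8*m*q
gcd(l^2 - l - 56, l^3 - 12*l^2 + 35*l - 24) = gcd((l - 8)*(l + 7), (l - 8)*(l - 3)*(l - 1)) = l - 8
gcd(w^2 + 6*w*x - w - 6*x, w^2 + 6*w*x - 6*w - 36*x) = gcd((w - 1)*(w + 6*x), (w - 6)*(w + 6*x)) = w + 6*x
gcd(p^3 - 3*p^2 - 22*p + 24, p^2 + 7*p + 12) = p + 4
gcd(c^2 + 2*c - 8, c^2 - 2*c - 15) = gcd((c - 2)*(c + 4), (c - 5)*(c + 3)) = 1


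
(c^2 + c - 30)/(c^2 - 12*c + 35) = (c + 6)/(c - 7)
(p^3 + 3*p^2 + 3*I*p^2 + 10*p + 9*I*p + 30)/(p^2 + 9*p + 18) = (p^2 + 3*I*p + 10)/(p + 6)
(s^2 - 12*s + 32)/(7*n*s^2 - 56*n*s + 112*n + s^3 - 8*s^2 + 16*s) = (s - 8)/(7*n*s - 28*n + s^2 - 4*s)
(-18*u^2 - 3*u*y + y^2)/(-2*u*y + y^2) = (18*u^2 + 3*u*y - y^2)/(y*(2*u - y))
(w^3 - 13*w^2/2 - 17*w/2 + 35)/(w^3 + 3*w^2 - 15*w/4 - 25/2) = 2*(w - 7)/(2*w + 5)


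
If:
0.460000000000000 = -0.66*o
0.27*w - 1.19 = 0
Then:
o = -0.70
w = 4.41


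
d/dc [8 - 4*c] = -4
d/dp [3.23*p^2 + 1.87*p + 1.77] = 6.46*p + 1.87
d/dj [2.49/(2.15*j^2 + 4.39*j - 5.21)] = (-10.707*j - 10.9311)/(2.15*j^2 + 4.39*j - 5.21)^2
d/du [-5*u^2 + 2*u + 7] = 2 - 10*u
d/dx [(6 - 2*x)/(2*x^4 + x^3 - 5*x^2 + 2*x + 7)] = 2*(-2*x^4 - x^3 + 5*x^2 - 2*x + (x - 3)*(8*x^3 + 3*x^2 - 10*x + 2) - 7)/(2*x^4 + x^3 - 5*x^2 + 2*x + 7)^2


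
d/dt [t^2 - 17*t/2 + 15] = 2*t - 17/2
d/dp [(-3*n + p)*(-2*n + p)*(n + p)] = n^2 - 8*n*p + 3*p^2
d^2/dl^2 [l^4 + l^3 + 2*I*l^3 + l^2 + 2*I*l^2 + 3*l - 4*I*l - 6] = 12*l^2 + l*(6 + 12*I) + 2 + 4*I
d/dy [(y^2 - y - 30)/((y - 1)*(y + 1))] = (y^2 + 58*y + 1)/(y^4 - 2*y^2 + 1)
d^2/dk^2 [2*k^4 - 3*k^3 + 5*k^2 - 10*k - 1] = 24*k^2 - 18*k + 10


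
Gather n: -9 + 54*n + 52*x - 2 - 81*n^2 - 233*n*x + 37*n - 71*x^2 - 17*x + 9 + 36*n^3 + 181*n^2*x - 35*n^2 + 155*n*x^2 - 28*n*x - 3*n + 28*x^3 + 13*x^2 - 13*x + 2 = 36*n^3 + n^2*(181*x - 116) + n*(155*x^2 - 261*x + 88) + 28*x^3 - 58*x^2 + 22*x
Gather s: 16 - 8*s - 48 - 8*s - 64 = -16*s - 96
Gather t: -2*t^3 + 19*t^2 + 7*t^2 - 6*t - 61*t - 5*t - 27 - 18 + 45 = -2*t^3 + 26*t^2 - 72*t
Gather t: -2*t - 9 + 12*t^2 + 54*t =12*t^2 + 52*t - 9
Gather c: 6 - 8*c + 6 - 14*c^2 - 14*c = -14*c^2 - 22*c + 12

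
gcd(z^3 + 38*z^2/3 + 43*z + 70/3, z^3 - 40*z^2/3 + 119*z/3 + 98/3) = z + 2/3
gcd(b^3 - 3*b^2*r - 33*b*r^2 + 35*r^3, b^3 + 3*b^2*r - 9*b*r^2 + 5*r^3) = -b^2 - 4*b*r + 5*r^2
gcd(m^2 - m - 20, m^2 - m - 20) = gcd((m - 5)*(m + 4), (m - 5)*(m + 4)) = m^2 - m - 20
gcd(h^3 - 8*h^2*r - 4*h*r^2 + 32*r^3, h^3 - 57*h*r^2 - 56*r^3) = -h + 8*r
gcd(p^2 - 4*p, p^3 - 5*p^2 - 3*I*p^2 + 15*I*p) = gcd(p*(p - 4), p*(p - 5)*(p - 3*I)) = p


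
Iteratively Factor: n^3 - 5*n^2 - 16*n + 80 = (n + 4)*(n^2 - 9*n + 20) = (n - 5)*(n + 4)*(n - 4)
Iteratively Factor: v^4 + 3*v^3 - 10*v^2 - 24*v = (v)*(v^3 + 3*v^2 - 10*v - 24) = v*(v + 4)*(v^2 - v - 6) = v*(v + 2)*(v + 4)*(v - 3)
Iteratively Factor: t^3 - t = (t + 1)*(t^2 - t) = (t - 1)*(t + 1)*(t)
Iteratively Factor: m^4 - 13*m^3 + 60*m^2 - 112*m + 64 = (m - 4)*(m^3 - 9*m^2 + 24*m - 16) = (m - 4)*(m - 1)*(m^2 - 8*m + 16) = (m - 4)^2*(m - 1)*(m - 4)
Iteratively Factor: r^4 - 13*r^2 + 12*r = (r - 3)*(r^3 + 3*r^2 - 4*r) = r*(r - 3)*(r^2 + 3*r - 4) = r*(r - 3)*(r + 4)*(r - 1)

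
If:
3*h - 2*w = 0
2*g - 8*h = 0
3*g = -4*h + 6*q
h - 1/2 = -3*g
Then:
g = 2/13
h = 1/26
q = 4/39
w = 3/52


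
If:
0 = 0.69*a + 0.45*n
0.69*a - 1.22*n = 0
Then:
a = 0.00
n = 0.00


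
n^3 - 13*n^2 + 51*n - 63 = (n - 7)*(n - 3)^2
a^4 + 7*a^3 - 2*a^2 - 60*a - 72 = (a - 3)*(a + 2)^2*(a + 6)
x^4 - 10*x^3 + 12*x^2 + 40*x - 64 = (x - 8)*(x - 2)^2*(x + 2)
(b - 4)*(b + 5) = b^2 + b - 20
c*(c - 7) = c^2 - 7*c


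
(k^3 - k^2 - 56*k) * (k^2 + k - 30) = k^5 - 87*k^3 - 26*k^2 + 1680*k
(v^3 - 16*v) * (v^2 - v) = v^5 - v^4 - 16*v^3 + 16*v^2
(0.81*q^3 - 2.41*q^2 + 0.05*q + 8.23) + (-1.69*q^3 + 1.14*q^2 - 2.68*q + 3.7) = -0.88*q^3 - 1.27*q^2 - 2.63*q + 11.93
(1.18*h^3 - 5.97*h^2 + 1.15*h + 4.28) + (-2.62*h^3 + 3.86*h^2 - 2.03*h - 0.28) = -1.44*h^3 - 2.11*h^2 - 0.88*h + 4.0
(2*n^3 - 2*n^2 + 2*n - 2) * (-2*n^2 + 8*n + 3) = -4*n^5 + 20*n^4 - 14*n^3 + 14*n^2 - 10*n - 6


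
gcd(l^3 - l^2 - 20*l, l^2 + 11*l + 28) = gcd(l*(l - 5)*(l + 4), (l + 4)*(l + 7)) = l + 4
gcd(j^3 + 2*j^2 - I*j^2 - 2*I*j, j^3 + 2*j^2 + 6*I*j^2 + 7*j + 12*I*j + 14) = j^2 + j*(2 - I) - 2*I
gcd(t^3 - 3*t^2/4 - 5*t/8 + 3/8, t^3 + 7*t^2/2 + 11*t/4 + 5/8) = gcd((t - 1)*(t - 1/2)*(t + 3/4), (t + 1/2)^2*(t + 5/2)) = 1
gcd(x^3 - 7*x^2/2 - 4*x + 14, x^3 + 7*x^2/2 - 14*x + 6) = x - 2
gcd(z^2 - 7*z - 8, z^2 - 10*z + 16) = z - 8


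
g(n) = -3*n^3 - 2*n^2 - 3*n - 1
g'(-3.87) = -122.31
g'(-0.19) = -2.56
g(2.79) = -90.09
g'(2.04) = -48.61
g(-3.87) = 154.54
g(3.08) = -116.87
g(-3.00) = 71.00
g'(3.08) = -100.70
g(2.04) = -40.91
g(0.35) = -2.42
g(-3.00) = 71.00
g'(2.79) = -84.22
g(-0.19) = -0.48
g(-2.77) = 55.73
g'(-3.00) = -72.00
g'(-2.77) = -60.98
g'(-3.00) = -72.00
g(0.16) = -1.54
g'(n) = -9*n^2 - 4*n - 3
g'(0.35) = -5.50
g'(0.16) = -3.87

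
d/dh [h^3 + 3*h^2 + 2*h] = 3*h^2 + 6*h + 2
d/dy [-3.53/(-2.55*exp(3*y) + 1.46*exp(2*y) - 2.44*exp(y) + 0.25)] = (-27.0045*exp(2*y) + 10.3076*exp(y) - 8.6132)*exp(y)/(2.55*exp(3*y) - 1.46*exp(2*y) + 2.44*exp(y) - 0.25)^2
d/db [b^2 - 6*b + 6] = 2*b - 6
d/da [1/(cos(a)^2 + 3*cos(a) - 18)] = (2*cos(a) + 3)*sin(a)/(cos(a)^2 + 3*cos(a) - 18)^2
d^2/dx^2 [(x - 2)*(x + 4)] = 2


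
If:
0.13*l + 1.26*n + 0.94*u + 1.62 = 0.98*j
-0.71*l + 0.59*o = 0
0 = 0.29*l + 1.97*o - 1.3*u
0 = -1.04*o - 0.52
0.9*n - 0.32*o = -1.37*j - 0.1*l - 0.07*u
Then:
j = 0.24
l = -0.42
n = -0.42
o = -0.50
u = -0.85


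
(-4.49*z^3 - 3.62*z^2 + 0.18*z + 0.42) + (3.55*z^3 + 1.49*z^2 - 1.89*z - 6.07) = -0.94*z^3 - 2.13*z^2 - 1.71*z - 5.65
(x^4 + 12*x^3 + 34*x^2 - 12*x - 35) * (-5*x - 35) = -5*x^5 - 95*x^4 - 590*x^3 - 1130*x^2 + 595*x + 1225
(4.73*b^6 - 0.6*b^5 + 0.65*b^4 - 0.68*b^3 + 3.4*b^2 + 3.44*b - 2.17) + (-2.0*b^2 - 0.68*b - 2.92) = 4.73*b^6 - 0.6*b^5 + 0.65*b^4 - 0.68*b^3 + 1.4*b^2 + 2.76*b - 5.09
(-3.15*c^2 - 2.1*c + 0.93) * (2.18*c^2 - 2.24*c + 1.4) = -6.867*c^4 + 2.478*c^3 + 2.3214*c^2 - 5.0232*c + 1.302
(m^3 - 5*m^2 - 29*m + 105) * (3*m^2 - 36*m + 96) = 3*m^5 - 51*m^4 + 189*m^3 + 879*m^2 - 6564*m + 10080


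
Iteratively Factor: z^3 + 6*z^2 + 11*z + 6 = (z + 3)*(z^2 + 3*z + 2) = (z + 2)*(z + 3)*(z + 1)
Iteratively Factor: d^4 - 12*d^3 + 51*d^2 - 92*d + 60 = (d - 3)*(d^3 - 9*d^2 + 24*d - 20) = (d - 3)*(d - 2)*(d^2 - 7*d + 10) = (d - 3)*(d - 2)^2*(d - 5)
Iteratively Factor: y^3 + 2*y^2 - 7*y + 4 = (y - 1)*(y^2 + 3*y - 4) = (y - 1)^2*(y + 4)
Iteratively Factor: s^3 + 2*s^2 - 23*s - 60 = (s - 5)*(s^2 + 7*s + 12) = (s - 5)*(s + 3)*(s + 4)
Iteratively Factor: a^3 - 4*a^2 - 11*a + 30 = (a + 3)*(a^2 - 7*a + 10) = (a - 5)*(a + 3)*(a - 2)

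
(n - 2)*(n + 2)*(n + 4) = n^3 + 4*n^2 - 4*n - 16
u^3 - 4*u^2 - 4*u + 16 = (u - 4)*(u - 2)*(u + 2)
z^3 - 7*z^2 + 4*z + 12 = (z - 6)*(z - 2)*(z + 1)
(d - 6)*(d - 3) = d^2 - 9*d + 18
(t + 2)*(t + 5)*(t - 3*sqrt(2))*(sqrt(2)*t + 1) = sqrt(2)*t^4 - 5*t^3 + 7*sqrt(2)*t^3 - 35*t^2 + 7*sqrt(2)*t^2 - 50*t - 21*sqrt(2)*t - 30*sqrt(2)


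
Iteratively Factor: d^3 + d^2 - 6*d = (d + 3)*(d^2 - 2*d) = (d - 2)*(d + 3)*(d)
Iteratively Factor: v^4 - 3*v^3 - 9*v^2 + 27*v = (v)*(v^3 - 3*v^2 - 9*v + 27) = v*(v - 3)*(v^2 - 9) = v*(v - 3)*(v + 3)*(v - 3)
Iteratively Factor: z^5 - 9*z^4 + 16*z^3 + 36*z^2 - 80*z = (z - 2)*(z^4 - 7*z^3 + 2*z^2 + 40*z) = (z - 5)*(z - 2)*(z^3 - 2*z^2 - 8*z) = z*(z - 5)*(z - 2)*(z^2 - 2*z - 8) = z*(z - 5)*(z - 4)*(z - 2)*(z + 2)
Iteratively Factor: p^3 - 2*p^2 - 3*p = (p + 1)*(p^2 - 3*p) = p*(p + 1)*(p - 3)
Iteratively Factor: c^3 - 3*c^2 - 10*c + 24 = (c - 4)*(c^2 + c - 6) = (c - 4)*(c + 3)*(c - 2)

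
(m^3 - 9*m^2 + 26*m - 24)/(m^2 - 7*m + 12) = m - 2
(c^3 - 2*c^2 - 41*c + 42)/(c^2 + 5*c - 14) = (c^3 - 2*c^2 - 41*c + 42)/(c^2 + 5*c - 14)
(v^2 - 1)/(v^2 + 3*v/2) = 2*(v^2 - 1)/(v*(2*v + 3))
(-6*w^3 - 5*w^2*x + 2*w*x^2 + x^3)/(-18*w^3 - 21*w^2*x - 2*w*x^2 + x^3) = (-2*w + x)/(-6*w + x)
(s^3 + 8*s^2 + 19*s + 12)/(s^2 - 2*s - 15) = (s^2 + 5*s + 4)/(s - 5)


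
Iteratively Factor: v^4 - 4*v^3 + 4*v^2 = (v)*(v^3 - 4*v^2 + 4*v) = v*(v - 2)*(v^2 - 2*v) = v^2*(v - 2)*(v - 2)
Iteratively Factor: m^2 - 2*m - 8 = (m + 2)*(m - 4)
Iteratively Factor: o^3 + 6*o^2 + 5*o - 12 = (o - 1)*(o^2 + 7*o + 12) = (o - 1)*(o + 3)*(o + 4)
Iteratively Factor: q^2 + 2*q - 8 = (q + 4)*(q - 2)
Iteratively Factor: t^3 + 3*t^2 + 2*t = (t + 1)*(t^2 + 2*t) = t*(t + 1)*(t + 2)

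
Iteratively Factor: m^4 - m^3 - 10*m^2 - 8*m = (m - 4)*(m^3 + 3*m^2 + 2*m) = (m - 4)*(m + 2)*(m^2 + m) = m*(m - 4)*(m + 2)*(m + 1)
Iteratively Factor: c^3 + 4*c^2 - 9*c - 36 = (c + 4)*(c^2 - 9) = (c + 3)*(c + 4)*(c - 3)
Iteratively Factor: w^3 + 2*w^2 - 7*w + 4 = (w - 1)*(w^2 + 3*w - 4) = (w - 1)*(w + 4)*(w - 1)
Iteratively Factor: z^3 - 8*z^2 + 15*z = (z - 5)*(z^2 - 3*z) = (z - 5)*(z - 3)*(z)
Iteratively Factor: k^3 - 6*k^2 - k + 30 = (k - 5)*(k^2 - k - 6) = (k - 5)*(k - 3)*(k + 2)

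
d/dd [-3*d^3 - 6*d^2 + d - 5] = -9*d^2 - 12*d + 1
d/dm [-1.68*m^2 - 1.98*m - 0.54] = -3.36*m - 1.98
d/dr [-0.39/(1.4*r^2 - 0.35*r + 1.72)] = (1.092*r - 0.1365)/(1.4*r^2 - 0.35*r + 1.72)^2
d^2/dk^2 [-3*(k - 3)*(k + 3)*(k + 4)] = -18*k - 24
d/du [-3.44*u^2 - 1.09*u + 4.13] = -6.88*u - 1.09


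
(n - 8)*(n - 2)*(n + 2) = n^3 - 8*n^2 - 4*n + 32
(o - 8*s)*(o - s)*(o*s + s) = o^3*s - 9*o^2*s^2 + o^2*s + 8*o*s^3 - 9*o*s^2 + 8*s^3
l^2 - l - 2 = (l - 2)*(l + 1)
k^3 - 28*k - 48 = (k - 6)*(k + 2)*(k + 4)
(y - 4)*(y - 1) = y^2 - 5*y + 4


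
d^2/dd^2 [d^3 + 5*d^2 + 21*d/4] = 6*d + 10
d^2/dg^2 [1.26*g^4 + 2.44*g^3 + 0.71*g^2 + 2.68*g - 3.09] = 15.12*g^2 + 14.64*g + 1.42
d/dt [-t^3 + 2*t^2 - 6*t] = -3*t^2 + 4*t - 6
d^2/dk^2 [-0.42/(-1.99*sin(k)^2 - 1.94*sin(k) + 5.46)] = (-6.652968*sin(k)^4 - 4.864356*sin(k)^3 - 9.855132*sin(k)^2 + 5.279904*sin(k) + 12.28836)/(1.99*sin(k)^2 + 1.94*sin(k) - 5.46)^3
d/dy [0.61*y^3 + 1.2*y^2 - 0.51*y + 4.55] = 1.83*y^2 + 2.4*y - 0.51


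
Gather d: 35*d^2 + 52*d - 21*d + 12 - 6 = 35*d^2 + 31*d + 6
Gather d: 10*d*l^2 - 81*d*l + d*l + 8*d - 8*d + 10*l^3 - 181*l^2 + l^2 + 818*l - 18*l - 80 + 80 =d*(10*l^2 - 80*l) + 10*l^3 - 180*l^2 + 800*l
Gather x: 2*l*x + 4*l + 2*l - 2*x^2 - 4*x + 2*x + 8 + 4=6*l - 2*x^2 + x*(2*l - 2) + 12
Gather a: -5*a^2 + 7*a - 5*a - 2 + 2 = -5*a^2 + 2*a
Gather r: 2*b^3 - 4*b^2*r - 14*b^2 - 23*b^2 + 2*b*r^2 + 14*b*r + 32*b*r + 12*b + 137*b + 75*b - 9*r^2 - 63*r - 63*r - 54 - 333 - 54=2*b^3 - 37*b^2 + 224*b + r^2*(2*b - 9) + r*(-4*b^2 + 46*b - 126) - 441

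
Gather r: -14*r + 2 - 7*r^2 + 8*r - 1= -7*r^2 - 6*r + 1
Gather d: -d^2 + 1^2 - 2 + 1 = -d^2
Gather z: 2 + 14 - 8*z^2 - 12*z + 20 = -8*z^2 - 12*z + 36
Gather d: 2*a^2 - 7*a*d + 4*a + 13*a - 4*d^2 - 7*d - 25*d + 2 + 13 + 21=2*a^2 + 17*a - 4*d^2 + d*(-7*a - 32) + 36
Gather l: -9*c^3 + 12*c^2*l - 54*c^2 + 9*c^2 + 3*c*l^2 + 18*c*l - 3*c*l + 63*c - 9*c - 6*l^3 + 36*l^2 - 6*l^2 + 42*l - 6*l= -9*c^3 - 45*c^2 + 54*c - 6*l^3 + l^2*(3*c + 30) + l*(12*c^2 + 15*c + 36)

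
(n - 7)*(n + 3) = n^2 - 4*n - 21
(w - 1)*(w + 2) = w^2 + w - 2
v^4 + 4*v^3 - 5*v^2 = v^2*(v - 1)*(v + 5)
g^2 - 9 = (g - 3)*(g + 3)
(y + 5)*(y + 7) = y^2 + 12*y + 35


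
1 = 1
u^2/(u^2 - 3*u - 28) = u^2/(u^2 - 3*u - 28)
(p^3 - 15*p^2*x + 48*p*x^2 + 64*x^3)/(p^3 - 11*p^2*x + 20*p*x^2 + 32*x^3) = (-p + 8*x)/(-p + 4*x)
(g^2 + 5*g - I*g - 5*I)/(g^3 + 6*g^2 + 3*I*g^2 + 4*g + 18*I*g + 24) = (g + 5)/(g^2 + g*(6 + 4*I) + 24*I)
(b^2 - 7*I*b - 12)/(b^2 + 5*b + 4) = (b^2 - 7*I*b - 12)/(b^2 + 5*b + 4)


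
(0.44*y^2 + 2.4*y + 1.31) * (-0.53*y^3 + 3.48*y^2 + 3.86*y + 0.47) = -0.2332*y^5 + 0.2592*y^4 + 9.3561*y^3 + 14.0296*y^2 + 6.1846*y + 0.6157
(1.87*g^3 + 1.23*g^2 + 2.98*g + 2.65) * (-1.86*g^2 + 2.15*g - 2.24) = -3.4782*g^5 + 1.7327*g^4 - 7.0871*g^3 - 1.2772*g^2 - 0.9777*g - 5.936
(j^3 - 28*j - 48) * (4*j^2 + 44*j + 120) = 4*j^5 + 44*j^4 + 8*j^3 - 1424*j^2 - 5472*j - 5760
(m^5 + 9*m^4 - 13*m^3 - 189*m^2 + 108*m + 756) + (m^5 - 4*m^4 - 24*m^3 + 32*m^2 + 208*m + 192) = 2*m^5 + 5*m^4 - 37*m^3 - 157*m^2 + 316*m + 948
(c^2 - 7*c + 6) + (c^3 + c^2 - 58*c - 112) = c^3 + 2*c^2 - 65*c - 106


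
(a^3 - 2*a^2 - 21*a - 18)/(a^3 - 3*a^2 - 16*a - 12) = (a + 3)/(a + 2)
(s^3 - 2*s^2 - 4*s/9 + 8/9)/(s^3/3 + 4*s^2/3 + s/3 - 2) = (9*s^3 - 18*s^2 - 4*s + 8)/(3*(s^3 + 4*s^2 + s - 6))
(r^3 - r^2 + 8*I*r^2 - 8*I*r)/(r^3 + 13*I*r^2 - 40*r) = (r - 1)/(r + 5*I)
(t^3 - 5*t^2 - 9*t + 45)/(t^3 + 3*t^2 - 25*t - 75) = (t - 3)/(t + 5)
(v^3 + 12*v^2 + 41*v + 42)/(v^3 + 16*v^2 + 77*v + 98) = (v + 3)/(v + 7)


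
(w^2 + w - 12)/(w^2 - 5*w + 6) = (w + 4)/(w - 2)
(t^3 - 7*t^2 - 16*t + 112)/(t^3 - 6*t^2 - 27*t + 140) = (t + 4)/(t + 5)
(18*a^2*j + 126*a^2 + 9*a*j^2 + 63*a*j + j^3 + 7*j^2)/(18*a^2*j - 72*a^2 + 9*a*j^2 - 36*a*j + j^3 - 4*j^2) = (j + 7)/(j - 4)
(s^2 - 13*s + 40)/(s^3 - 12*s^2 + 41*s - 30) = (s - 8)/(s^2 - 7*s + 6)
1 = 1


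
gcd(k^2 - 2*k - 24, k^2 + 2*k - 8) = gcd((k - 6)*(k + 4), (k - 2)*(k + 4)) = k + 4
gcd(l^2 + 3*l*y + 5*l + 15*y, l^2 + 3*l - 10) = l + 5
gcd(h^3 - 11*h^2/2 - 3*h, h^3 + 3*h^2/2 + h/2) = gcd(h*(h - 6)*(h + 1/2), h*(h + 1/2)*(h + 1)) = h^2 + h/2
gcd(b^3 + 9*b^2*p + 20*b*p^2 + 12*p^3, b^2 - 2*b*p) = 1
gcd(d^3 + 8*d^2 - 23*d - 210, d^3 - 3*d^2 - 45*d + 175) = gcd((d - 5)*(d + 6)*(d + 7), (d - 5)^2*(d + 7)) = d^2 + 2*d - 35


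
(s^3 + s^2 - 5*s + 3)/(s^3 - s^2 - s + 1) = (s + 3)/(s + 1)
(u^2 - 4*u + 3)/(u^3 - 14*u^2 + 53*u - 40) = (u - 3)/(u^2 - 13*u + 40)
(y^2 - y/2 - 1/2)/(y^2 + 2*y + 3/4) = 2*(y - 1)/(2*y + 3)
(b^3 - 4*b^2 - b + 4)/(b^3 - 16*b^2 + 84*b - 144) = (b^2 - 1)/(b^2 - 12*b + 36)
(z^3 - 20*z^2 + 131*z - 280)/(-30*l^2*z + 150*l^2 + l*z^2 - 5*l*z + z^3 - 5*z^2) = (z^2 - 15*z + 56)/(-30*l^2 + l*z + z^2)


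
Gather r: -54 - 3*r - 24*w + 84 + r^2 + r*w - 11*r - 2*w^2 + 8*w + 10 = r^2 + r*(w - 14) - 2*w^2 - 16*w + 40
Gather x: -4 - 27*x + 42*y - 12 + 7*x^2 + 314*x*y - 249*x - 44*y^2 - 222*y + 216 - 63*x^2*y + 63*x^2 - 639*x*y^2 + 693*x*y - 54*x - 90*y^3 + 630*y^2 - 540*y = x^2*(70 - 63*y) + x*(-639*y^2 + 1007*y - 330) - 90*y^3 + 586*y^2 - 720*y + 200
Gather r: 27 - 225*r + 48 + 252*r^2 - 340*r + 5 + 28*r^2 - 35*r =280*r^2 - 600*r + 80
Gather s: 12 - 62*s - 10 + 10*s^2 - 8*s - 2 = 10*s^2 - 70*s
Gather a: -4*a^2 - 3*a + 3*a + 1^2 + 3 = 4 - 4*a^2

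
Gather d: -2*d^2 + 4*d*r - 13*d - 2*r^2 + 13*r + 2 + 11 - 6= -2*d^2 + d*(4*r - 13) - 2*r^2 + 13*r + 7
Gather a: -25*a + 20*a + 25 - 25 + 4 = 4 - 5*a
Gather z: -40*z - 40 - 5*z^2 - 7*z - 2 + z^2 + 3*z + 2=-4*z^2 - 44*z - 40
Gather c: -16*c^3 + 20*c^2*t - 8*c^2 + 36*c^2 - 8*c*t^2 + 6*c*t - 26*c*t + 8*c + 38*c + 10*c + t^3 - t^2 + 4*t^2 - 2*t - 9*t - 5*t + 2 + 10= -16*c^3 + c^2*(20*t + 28) + c*(-8*t^2 - 20*t + 56) + t^3 + 3*t^2 - 16*t + 12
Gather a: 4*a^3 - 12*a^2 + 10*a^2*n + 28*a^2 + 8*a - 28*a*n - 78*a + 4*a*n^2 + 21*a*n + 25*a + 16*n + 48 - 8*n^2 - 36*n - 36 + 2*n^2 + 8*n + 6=4*a^3 + a^2*(10*n + 16) + a*(4*n^2 - 7*n - 45) - 6*n^2 - 12*n + 18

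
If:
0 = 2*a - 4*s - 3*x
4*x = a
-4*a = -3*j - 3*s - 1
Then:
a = 4*x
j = 49*x/12 - 1/3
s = 5*x/4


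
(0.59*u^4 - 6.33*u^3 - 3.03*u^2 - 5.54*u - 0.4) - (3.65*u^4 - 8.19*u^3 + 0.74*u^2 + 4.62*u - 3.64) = -3.06*u^4 + 1.86*u^3 - 3.77*u^2 - 10.16*u + 3.24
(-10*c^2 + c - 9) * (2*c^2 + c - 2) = -20*c^4 - 8*c^3 + 3*c^2 - 11*c + 18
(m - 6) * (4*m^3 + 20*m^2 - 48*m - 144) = 4*m^4 - 4*m^3 - 168*m^2 + 144*m + 864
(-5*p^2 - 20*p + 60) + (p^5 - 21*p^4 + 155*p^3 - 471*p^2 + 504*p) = p^5 - 21*p^4 + 155*p^3 - 476*p^2 + 484*p + 60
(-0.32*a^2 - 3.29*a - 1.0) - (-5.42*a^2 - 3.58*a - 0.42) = 5.1*a^2 + 0.29*a - 0.58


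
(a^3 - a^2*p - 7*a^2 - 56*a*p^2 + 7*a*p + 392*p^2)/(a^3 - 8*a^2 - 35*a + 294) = (a^2 - a*p - 56*p^2)/(a^2 - a - 42)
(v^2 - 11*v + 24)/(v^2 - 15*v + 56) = (v - 3)/(v - 7)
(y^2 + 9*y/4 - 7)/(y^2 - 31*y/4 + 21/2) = (y + 4)/(y - 6)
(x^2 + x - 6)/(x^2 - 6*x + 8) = (x + 3)/(x - 4)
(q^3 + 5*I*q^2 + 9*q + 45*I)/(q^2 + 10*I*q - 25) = (q^2 + 9)/(q + 5*I)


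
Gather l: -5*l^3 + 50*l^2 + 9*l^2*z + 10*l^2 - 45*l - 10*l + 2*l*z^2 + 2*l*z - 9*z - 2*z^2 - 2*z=-5*l^3 + l^2*(9*z + 60) + l*(2*z^2 + 2*z - 55) - 2*z^2 - 11*z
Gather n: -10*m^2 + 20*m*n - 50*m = -10*m^2 + 20*m*n - 50*m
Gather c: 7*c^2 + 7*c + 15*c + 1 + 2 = 7*c^2 + 22*c + 3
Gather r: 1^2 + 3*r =3*r + 1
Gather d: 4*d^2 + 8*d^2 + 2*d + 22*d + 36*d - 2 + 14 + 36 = 12*d^2 + 60*d + 48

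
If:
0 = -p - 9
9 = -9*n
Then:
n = -1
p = -9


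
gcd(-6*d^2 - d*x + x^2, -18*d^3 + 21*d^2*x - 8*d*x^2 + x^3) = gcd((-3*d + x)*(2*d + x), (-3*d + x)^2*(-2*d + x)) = -3*d + x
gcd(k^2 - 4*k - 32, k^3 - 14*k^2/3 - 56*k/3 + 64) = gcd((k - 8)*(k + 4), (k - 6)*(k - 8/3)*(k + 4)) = k + 4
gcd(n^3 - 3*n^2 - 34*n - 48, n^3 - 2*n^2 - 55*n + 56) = n - 8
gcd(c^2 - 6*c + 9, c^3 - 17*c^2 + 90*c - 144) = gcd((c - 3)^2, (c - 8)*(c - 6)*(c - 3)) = c - 3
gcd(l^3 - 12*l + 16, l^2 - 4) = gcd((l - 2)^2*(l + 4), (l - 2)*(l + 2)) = l - 2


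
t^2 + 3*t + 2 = (t + 1)*(t + 2)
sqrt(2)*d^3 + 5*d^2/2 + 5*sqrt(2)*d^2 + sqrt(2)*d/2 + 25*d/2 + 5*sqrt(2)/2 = (d + 5)*(d + sqrt(2))*(sqrt(2)*d + 1/2)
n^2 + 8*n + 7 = (n + 1)*(n + 7)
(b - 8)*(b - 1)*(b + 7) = b^3 - 2*b^2 - 55*b + 56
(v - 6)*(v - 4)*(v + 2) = v^3 - 8*v^2 + 4*v + 48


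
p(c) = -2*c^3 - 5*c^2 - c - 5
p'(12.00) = -985.00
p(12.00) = -4193.00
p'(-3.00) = -25.00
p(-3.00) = 7.00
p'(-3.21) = -30.72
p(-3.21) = 12.84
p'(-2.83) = -20.75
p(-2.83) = 3.12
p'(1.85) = -40.04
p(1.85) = -36.63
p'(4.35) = -158.04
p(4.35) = -268.59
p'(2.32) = -56.49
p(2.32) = -59.21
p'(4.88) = -192.69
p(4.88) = -361.38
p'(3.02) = -85.92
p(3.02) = -108.71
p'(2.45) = -61.52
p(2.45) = -66.87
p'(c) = -6*c^2 - 10*c - 1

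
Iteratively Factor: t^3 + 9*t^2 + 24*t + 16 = (t + 4)*(t^2 + 5*t + 4) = (t + 4)^2*(t + 1)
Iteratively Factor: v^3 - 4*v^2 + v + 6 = (v - 3)*(v^2 - v - 2) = (v - 3)*(v - 2)*(v + 1)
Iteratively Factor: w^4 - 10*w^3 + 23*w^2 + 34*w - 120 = (w - 5)*(w^3 - 5*w^2 - 2*w + 24) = (w - 5)*(w - 3)*(w^2 - 2*w - 8) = (w - 5)*(w - 4)*(w - 3)*(w + 2)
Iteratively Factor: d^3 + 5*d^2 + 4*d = (d + 1)*(d^2 + 4*d) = (d + 1)*(d + 4)*(d)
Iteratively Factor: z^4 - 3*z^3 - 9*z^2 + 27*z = (z + 3)*(z^3 - 6*z^2 + 9*z) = z*(z + 3)*(z^2 - 6*z + 9) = z*(z - 3)*(z + 3)*(z - 3)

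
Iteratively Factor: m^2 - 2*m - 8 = (m + 2)*(m - 4)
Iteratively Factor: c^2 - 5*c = (c - 5)*(c)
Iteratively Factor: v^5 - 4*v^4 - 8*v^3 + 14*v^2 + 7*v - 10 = (v - 5)*(v^4 + v^3 - 3*v^2 - v + 2) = (v - 5)*(v + 2)*(v^3 - v^2 - v + 1) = (v - 5)*(v - 1)*(v + 2)*(v^2 - 1) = (v - 5)*(v - 1)*(v + 1)*(v + 2)*(v - 1)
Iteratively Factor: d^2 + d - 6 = (d - 2)*(d + 3)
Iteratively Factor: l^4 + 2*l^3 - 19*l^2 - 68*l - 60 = (l + 3)*(l^3 - l^2 - 16*l - 20) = (l - 5)*(l + 3)*(l^2 + 4*l + 4) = (l - 5)*(l + 2)*(l + 3)*(l + 2)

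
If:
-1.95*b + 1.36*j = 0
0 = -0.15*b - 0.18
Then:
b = -1.20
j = -1.72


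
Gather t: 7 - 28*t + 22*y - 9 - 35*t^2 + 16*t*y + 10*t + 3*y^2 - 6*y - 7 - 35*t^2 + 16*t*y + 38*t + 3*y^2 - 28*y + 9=-70*t^2 + t*(32*y + 20) + 6*y^2 - 12*y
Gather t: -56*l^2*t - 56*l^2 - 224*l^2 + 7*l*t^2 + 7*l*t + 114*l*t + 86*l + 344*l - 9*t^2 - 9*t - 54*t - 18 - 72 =-280*l^2 + 430*l + t^2*(7*l - 9) + t*(-56*l^2 + 121*l - 63) - 90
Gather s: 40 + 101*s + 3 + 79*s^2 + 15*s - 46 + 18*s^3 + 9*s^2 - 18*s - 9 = 18*s^3 + 88*s^2 + 98*s - 12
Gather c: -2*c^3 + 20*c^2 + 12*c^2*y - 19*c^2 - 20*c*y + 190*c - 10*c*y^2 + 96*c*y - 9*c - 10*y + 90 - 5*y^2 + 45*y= -2*c^3 + c^2*(12*y + 1) + c*(-10*y^2 + 76*y + 181) - 5*y^2 + 35*y + 90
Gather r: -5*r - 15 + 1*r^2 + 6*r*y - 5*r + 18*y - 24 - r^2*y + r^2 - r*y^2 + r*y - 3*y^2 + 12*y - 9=r^2*(2 - y) + r*(-y^2 + 7*y - 10) - 3*y^2 + 30*y - 48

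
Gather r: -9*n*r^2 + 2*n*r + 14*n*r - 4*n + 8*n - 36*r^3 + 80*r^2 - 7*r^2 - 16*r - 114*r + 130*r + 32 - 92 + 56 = 16*n*r + 4*n - 36*r^3 + r^2*(73 - 9*n) - 4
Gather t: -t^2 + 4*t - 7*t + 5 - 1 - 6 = -t^2 - 3*t - 2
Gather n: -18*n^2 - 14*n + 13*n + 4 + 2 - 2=-18*n^2 - n + 4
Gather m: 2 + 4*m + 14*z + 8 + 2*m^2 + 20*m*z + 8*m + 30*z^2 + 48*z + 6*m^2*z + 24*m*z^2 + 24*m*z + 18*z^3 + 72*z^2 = m^2*(6*z + 2) + m*(24*z^2 + 44*z + 12) + 18*z^3 + 102*z^2 + 62*z + 10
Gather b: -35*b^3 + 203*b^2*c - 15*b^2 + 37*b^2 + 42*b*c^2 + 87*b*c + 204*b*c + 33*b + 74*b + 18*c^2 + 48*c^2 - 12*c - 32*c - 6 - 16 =-35*b^3 + b^2*(203*c + 22) + b*(42*c^2 + 291*c + 107) + 66*c^2 - 44*c - 22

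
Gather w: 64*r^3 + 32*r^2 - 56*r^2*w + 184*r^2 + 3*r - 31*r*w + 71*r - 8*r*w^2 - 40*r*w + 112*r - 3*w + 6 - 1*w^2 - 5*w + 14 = 64*r^3 + 216*r^2 + 186*r + w^2*(-8*r - 1) + w*(-56*r^2 - 71*r - 8) + 20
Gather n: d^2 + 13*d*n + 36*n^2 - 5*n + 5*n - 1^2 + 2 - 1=d^2 + 13*d*n + 36*n^2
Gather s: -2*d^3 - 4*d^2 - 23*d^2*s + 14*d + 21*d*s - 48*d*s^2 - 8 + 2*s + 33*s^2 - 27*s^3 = -2*d^3 - 4*d^2 + 14*d - 27*s^3 + s^2*(33 - 48*d) + s*(-23*d^2 + 21*d + 2) - 8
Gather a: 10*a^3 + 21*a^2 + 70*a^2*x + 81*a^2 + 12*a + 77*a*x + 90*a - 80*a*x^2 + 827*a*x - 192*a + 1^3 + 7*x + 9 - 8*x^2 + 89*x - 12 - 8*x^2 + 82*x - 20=10*a^3 + a^2*(70*x + 102) + a*(-80*x^2 + 904*x - 90) - 16*x^2 + 178*x - 22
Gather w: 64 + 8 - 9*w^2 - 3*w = -9*w^2 - 3*w + 72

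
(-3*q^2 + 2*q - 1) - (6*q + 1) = -3*q^2 - 4*q - 2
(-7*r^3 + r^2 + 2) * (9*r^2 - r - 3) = -63*r^5 + 16*r^4 + 20*r^3 + 15*r^2 - 2*r - 6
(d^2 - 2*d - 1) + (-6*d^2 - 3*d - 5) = -5*d^2 - 5*d - 6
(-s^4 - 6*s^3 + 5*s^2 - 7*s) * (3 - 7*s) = 7*s^5 + 39*s^4 - 53*s^3 + 64*s^2 - 21*s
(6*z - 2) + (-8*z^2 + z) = -8*z^2 + 7*z - 2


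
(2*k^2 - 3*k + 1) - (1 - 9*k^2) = 11*k^2 - 3*k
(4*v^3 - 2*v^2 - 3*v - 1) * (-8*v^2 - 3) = -32*v^5 + 16*v^4 + 12*v^3 + 14*v^2 + 9*v + 3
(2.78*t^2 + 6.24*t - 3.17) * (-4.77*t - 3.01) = -13.2606*t^3 - 38.1326*t^2 - 3.6615*t + 9.5417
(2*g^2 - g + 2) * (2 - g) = -2*g^3 + 5*g^2 - 4*g + 4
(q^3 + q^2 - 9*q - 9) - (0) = q^3 + q^2 - 9*q - 9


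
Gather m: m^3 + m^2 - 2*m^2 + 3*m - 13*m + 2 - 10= m^3 - m^2 - 10*m - 8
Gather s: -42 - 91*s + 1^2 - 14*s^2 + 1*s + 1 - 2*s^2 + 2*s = -16*s^2 - 88*s - 40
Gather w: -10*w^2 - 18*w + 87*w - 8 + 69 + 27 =-10*w^2 + 69*w + 88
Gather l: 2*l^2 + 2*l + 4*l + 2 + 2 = 2*l^2 + 6*l + 4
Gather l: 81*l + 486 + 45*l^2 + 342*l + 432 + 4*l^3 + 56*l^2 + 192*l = 4*l^3 + 101*l^2 + 615*l + 918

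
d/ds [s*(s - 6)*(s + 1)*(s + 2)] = 4*s^3 - 9*s^2 - 32*s - 12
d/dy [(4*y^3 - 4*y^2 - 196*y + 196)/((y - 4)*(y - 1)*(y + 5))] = 4*(y^2 + 58*y + 49)/(y^4 + 2*y^3 - 39*y^2 - 40*y + 400)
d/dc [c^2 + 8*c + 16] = 2*c + 8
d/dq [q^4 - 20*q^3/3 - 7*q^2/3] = 2*q*(6*q^2 - 30*q - 7)/3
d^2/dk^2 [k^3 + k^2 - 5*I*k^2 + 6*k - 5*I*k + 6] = 6*k + 2 - 10*I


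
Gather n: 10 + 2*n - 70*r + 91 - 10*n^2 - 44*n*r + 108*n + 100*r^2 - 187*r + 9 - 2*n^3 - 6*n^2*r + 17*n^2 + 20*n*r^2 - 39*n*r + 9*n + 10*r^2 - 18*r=-2*n^3 + n^2*(7 - 6*r) + n*(20*r^2 - 83*r + 119) + 110*r^2 - 275*r + 110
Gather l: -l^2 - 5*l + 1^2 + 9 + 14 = -l^2 - 5*l + 24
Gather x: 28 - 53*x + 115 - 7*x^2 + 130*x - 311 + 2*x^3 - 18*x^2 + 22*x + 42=2*x^3 - 25*x^2 + 99*x - 126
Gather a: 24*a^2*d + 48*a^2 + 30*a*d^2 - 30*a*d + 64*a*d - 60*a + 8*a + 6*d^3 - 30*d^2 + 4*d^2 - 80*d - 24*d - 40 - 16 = a^2*(24*d + 48) + a*(30*d^2 + 34*d - 52) + 6*d^3 - 26*d^2 - 104*d - 56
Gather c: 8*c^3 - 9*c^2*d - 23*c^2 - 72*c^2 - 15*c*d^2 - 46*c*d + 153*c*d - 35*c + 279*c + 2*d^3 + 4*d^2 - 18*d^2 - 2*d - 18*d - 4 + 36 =8*c^3 + c^2*(-9*d - 95) + c*(-15*d^2 + 107*d + 244) + 2*d^3 - 14*d^2 - 20*d + 32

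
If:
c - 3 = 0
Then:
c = 3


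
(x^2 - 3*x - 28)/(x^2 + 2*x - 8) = (x - 7)/(x - 2)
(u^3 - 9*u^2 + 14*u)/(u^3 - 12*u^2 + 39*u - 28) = u*(u - 2)/(u^2 - 5*u + 4)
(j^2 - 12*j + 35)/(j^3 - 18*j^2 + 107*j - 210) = 1/(j - 6)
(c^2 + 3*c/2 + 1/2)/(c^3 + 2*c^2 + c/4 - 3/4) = 2*(2*c + 1)/(4*c^2 + 4*c - 3)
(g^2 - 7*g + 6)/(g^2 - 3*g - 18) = (g - 1)/(g + 3)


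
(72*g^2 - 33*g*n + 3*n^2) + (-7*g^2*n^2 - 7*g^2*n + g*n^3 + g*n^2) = -7*g^2*n^2 - 7*g^2*n + 72*g^2 + g*n^3 + g*n^2 - 33*g*n + 3*n^2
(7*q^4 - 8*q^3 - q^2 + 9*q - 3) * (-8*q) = -56*q^5 + 64*q^4 + 8*q^3 - 72*q^2 + 24*q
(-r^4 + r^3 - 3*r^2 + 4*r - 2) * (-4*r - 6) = 4*r^5 + 2*r^4 + 6*r^3 + 2*r^2 - 16*r + 12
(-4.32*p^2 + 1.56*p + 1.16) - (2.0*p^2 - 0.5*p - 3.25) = -6.32*p^2 + 2.06*p + 4.41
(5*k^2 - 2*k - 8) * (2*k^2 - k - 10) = 10*k^4 - 9*k^3 - 64*k^2 + 28*k + 80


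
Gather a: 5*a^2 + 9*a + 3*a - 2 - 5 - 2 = 5*a^2 + 12*a - 9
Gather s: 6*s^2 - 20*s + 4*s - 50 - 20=6*s^2 - 16*s - 70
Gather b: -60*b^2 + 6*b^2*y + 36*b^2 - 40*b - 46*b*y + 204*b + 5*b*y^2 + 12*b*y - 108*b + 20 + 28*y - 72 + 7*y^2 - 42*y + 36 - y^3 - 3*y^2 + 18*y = b^2*(6*y - 24) + b*(5*y^2 - 34*y + 56) - y^3 + 4*y^2 + 4*y - 16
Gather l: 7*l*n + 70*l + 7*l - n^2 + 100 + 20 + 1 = l*(7*n + 77) - n^2 + 121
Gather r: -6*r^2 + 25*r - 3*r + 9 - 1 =-6*r^2 + 22*r + 8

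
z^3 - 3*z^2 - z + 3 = (z - 3)*(z - 1)*(z + 1)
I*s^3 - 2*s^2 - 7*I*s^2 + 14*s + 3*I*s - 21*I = (s - 7)*(s + 3*I)*(I*s + 1)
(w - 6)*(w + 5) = w^2 - w - 30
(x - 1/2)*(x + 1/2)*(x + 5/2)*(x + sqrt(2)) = x^4 + sqrt(2)*x^3 + 5*x^3/2 - x^2/4 + 5*sqrt(2)*x^2/2 - 5*x/8 - sqrt(2)*x/4 - 5*sqrt(2)/8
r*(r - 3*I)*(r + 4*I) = r^3 + I*r^2 + 12*r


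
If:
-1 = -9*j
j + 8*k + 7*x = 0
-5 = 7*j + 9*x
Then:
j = 1/9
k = 355/648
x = -52/81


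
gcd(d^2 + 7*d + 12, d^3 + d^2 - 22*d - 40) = d + 4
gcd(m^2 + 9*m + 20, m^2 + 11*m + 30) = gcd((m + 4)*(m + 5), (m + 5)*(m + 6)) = m + 5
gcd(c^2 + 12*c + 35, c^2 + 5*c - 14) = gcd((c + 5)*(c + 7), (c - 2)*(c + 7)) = c + 7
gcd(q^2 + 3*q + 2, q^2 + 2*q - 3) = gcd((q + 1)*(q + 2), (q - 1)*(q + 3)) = 1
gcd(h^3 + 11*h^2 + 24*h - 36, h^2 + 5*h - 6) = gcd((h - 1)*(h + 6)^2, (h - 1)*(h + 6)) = h^2 + 5*h - 6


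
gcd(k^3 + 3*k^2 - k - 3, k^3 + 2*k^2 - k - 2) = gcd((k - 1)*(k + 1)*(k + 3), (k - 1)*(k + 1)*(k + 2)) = k^2 - 1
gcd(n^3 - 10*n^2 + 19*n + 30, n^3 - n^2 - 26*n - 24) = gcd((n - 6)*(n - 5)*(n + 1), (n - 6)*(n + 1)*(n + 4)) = n^2 - 5*n - 6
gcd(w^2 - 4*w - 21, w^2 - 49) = w - 7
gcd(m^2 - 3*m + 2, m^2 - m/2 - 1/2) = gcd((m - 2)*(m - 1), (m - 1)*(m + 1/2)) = m - 1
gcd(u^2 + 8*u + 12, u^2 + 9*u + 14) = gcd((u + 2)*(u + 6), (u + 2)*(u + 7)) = u + 2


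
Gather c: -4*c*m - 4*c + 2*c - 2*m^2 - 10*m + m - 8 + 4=c*(-4*m - 2) - 2*m^2 - 9*m - 4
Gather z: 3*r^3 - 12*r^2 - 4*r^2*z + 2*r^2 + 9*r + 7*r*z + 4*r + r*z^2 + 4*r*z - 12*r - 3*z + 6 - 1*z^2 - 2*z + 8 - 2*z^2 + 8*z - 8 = 3*r^3 - 10*r^2 + r + z^2*(r - 3) + z*(-4*r^2 + 11*r + 3) + 6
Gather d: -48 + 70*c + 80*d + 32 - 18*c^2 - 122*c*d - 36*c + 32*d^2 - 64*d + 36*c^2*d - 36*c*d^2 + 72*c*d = -18*c^2 + 34*c + d^2*(32 - 36*c) + d*(36*c^2 - 50*c + 16) - 16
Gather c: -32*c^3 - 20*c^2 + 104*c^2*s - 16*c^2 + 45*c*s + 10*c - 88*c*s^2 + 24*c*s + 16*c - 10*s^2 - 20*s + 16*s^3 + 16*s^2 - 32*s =-32*c^3 + c^2*(104*s - 36) + c*(-88*s^2 + 69*s + 26) + 16*s^3 + 6*s^2 - 52*s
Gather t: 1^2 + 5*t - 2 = 5*t - 1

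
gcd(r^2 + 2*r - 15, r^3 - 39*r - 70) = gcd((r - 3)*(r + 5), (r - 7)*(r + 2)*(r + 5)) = r + 5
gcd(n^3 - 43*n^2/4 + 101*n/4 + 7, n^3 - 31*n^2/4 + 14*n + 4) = n^2 - 15*n/4 - 1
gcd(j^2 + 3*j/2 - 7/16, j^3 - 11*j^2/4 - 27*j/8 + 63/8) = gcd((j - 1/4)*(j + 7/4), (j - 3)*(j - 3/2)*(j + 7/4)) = j + 7/4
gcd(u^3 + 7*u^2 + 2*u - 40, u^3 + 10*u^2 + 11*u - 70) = u^2 + 3*u - 10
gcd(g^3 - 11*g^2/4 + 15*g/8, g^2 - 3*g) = g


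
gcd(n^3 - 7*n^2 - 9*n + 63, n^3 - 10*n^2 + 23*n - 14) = n - 7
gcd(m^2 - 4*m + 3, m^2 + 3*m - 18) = m - 3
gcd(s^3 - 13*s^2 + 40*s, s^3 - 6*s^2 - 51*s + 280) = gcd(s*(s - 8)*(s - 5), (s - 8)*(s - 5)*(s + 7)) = s^2 - 13*s + 40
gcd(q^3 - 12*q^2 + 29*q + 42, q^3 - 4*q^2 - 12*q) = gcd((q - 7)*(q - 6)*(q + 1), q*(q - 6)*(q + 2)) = q - 6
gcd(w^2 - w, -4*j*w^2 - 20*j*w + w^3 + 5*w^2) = w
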